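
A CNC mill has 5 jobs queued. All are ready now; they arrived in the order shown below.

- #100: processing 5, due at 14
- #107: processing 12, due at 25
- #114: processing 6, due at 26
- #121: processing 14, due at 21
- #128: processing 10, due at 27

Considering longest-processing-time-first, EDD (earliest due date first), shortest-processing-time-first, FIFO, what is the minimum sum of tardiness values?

34

LPT (decreasing processing time): #121 #107 #128 #114 #100.
#121: 0→14, due 21, tardiness 0
#107: 14→26, due 25, tardiness 1
#128: 26→36, due 27, tardiness 9
#114: 36→42, due 26, tardiness 16
#100: 42→47, due 14, tardiness 33
Sum = 0+1+9+16+33 = 59.
EDD (increasing due date): #100 #121 #107 #114 #128.
#100: 0→5, due 14, tardiness 0
#121: 5→19, due 21, tardiness 0
#107: 19→31, due 25, tardiness 6
#114: 31→37, due 26, tardiness 11
#128: 37→47, due 27, tardiness 20
Sum = 0+0+6+11+20 = 37.
SPT (increasing processing time): #100 #114 #128 #107 #121.
#100: 0→5, due 14, tardiness 0
#114: 5→11, due 26, tardiness 0
#128: 11→21, due 27, tardiness 0
#107: 21→33, due 25, tardiness 8
#121: 33→47, due 21, tardiness 26
Sum = 0+0+0+8+26 = 34.
FIFO (arrival order): #100 #107 #114 #121 #128.
#100: 0→5, due 14, tardiness 0
#107: 5→17, due 25, tardiness 0
#114: 17→23, due 26, tardiness 0
#121: 23→37, due 21, tardiness 16
#128: 37→47, due 27, tardiness 20
Sum = 0+0+0+16+20 = 36.
LPT 59, EDD 37, SPT 34, FIFO 36 → minimum 34.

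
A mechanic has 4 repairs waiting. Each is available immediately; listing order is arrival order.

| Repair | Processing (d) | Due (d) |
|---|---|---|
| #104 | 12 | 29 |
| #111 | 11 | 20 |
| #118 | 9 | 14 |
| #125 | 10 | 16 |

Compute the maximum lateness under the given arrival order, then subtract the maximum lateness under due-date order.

FIFO (arrival order): #104 #111 #118 #125.
#104: 0→12, due 29, lateness -17
#111: 12→23, due 20, lateness 3
#118: 23→32, due 14, lateness 18
#125: 32→42, due 16, lateness 26
Maximum = 26.
EDD (increasing due date): #118 #125 #111 #104.
#118: 0→9, due 14, lateness -5
#125: 9→19, due 16, lateness 3
#111: 19→30, due 20, lateness 10
#104: 30→42, due 29, lateness 13
Maximum = 13.
Difference = 26 − 13 = 13.

13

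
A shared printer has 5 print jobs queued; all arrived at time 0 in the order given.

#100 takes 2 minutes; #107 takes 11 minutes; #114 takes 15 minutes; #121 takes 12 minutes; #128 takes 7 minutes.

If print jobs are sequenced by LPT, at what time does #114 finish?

15

LPT (decreasing processing time): #114 #121 #107 #128 #100.
#114: 0→15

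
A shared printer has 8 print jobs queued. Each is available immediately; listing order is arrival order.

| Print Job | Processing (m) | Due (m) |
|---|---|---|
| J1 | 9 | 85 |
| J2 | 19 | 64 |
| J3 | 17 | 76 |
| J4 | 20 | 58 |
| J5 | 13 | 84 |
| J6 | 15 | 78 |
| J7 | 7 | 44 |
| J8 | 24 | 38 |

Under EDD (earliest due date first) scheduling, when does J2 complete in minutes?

70

EDD (increasing due date): J8 J7 J4 J2 J3 J6 J5 J1.
J8: 0→24
J7: 24→31
J4: 31→51
J2: 51→70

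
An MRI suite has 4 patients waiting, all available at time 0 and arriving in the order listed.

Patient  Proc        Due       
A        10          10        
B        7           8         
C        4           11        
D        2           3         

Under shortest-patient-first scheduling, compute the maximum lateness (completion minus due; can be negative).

13

SPT (increasing processing time): D C B A.
D: 0→2, due 3, lateness -1
C: 2→6, due 11, lateness -5
B: 6→13, due 8, lateness 5
A: 13→23, due 10, lateness 13
Maximum = 13.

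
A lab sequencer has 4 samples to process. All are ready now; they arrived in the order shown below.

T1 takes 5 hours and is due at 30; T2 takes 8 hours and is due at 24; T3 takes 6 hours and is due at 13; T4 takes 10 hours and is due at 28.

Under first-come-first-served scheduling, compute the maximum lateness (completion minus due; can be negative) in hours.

6

FIFO (arrival order): T1 T2 T3 T4.
T1: 0→5, due 30, lateness -25
T2: 5→13, due 24, lateness -11
T3: 13→19, due 13, lateness 6
T4: 19→29, due 28, lateness 1
Maximum = 6.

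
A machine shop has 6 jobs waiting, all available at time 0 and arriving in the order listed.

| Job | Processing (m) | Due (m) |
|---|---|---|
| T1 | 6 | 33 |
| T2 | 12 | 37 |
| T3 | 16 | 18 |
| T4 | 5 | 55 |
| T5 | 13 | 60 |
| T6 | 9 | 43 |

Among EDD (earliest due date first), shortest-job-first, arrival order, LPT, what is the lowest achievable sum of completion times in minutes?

174

EDD (increasing due date): T3 T1 T2 T6 T4 T5.
T3: 0→16
T1: 16→22
T2: 22→34
T6: 34→43
T4: 43→48
T5: 48→61
Sum = 16+22+34+43+48+61 = 224.
SPT (increasing processing time): T4 T1 T6 T2 T5 T3.
T4: 0→5
T1: 5→11
T6: 11→20
T2: 20→32
T5: 32→45
T3: 45→61
Sum = 5+11+20+32+45+61 = 174.
FIFO (arrival order): T1 T2 T3 T4 T5 T6.
T1: 0→6
T2: 6→18
T3: 18→34
T4: 34→39
T5: 39→52
T6: 52→61
Sum = 6+18+34+39+52+61 = 210.
LPT (decreasing processing time): T3 T5 T2 T6 T1 T4.
T3: 0→16
T5: 16→29
T2: 29→41
T6: 41→50
T1: 50→56
T4: 56→61
Sum = 16+29+41+50+56+61 = 253.
EDD 224, SPT 174, FIFO 210, LPT 253 → minimum 174.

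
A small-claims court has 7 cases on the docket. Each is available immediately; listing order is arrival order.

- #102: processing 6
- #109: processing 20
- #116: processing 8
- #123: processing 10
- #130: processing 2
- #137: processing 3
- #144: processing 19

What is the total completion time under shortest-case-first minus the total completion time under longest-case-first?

SPT (increasing processing time): #130 #137 #102 #116 #123 #144 #109.
#130: 0→2
#137: 2→5
#102: 5→11
#116: 11→19
#123: 19→29
#144: 29→48
#109: 48→68
Sum = 2+5+11+19+29+48+68 = 182.
LPT (decreasing processing time): #109 #144 #123 #116 #102 #137 #130.
#109: 0→20
#144: 20→39
#123: 39→49
#116: 49→57
#102: 57→63
#137: 63→66
#130: 66→68
Sum = 20+39+49+57+63+66+68 = 362.
Difference = 182 − 362 = -180.

-180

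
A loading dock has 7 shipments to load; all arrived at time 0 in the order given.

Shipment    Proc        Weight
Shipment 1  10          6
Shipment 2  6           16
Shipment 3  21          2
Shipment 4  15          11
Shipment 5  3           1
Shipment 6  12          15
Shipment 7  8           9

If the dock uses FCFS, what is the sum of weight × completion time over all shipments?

FIFO (arrival order): Shipment 1 Shipment 2 Shipment 3 Shipment 4 Shipment 5 Shipment 6 Shipment 7.
Shipment 1: finishes 10, weight 6, w·C = 60
Shipment 2: finishes 16, weight 16, w·C = 256
Shipment 3: finishes 37, weight 2, w·C = 74
Shipment 4: finishes 52, weight 11, w·C = 572
Shipment 5: finishes 55, weight 1, w·C = 55
Shipment 6: finishes 67, weight 15, w·C = 1005
Shipment 7: finishes 75, weight 9, w·C = 675
Sum = 60+256+74+572+55+1005+675 = 2697.

2697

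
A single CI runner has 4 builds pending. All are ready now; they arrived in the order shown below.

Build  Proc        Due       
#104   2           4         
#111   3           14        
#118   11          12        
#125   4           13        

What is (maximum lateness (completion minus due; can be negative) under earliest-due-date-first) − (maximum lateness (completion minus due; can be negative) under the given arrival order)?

EDD (increasing due date): #104 #118 #125 #111.
#104: 0→2, due 4, lateness -2
#118: 2→13, due 12, lateness 1
#125: 13→17, due 13, lateness 4
#111: 17→20, due 14, lateness 6
Maximum = 6.
FIFO (arrival order): #104 #111 #118 #125.
#104: 0→2, due 4, lateness -2
#111: 2→5, due 14, lateness -9
#118: 5→16, due 12, lateness 4
#125: 16→20, due 13, lateness 7
Maximum = 7.
Difference = 6 − 7 = -1.

-1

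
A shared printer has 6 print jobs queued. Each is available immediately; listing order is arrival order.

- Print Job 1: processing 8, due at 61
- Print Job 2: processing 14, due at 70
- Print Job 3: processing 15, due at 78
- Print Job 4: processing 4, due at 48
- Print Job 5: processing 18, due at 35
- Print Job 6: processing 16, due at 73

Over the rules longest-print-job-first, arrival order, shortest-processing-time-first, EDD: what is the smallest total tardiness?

0

LPT (decreasing processing time): Print Job 5 Print Job 6 Print Job 3 Print Job 2 Print Job 1 Print Job 4.
Print Job 5: 0→18, due 35, tardiness 0
Print Job 6: 18→34, due 73, tardiness 0
Print Job 3: 34→49, due 78, tardiness 0
Print Job 2: 49→63, due 70, tardiness 0
Print Job 1: 63→71, due 61, tardiness 10
Print Job 4: 71→75, due 48, tardiness 27
Sum = 0+0+0+0+10+27 = 37.
FIFO (arrival order): Print Job 1 Print Job 2 Print Job 3 Print Job 4 Print Job 5 Print Job 6.
Print Job 1: 0→8, due 61, tardiness 0
Print Job 2: 8→22, due 70, tardiness 0
Print Job 3: 22→37, due 78, tardiness 0
Print Job 4: 37→41, due 48, tardiness 0
Print Job 5: 41→59, due 35, tardiness 24
Print Job 6: 59→75, due 73, tardiness 2
Sum = 0+0+0+0+24+2 = 26.
SPT (increasing processing time): Print Job 4 Print Job 1 Print Job 2 Print Job 3 Print Job 6 Print Job 5.
Print Job 4: 0→4, due 48, tardiness 0
Print Job 1: 4→12, due 61, tardiness 0
Print Job 2: 12→26, due 70, tardiness 0
Print Job 3: 26→41, due 78, tardiness 0
Print Job 6: 41→57, due 73, tardiness 0
Print Job 5: 57→75, due 35, tardiness 40
Sum = 0+0+0+0+0+40 = 40.
EDD (increasing due date): Print Job 5 Print Job 4 Print Job 1 Print Job 2 Print Job 6 Print Job 3.
Print Job 5: 0→18, due 35, tardiness 0
Print Job 4: 18→22, due 48, tardiness 0
Print Job 1: 22→30, due 61, tardiness 0
Print Job 2: 30→44, due 70, tardiness 0
Print Job 6: 44→60, due 73, tardiness 0
Print Job 3: 60→75, due 78, tardiness 0
Sum = 0+0+0+0+0+0 = 0.
LPT 37, FIFO 26, SPT 40, EDD 0 → minimum 0.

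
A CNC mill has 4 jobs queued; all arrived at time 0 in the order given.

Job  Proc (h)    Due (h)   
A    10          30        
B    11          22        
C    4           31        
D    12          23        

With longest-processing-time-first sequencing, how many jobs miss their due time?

3

LPT (decreasing processing time): D B A C.
D: 0→12, due 23, tardiness 0
B: 12→23, due 22, tardiness 1
A: 23→33, due 30, tardiness 3
C: 33→37, due 31, tardiness 6
Late jobs: 3.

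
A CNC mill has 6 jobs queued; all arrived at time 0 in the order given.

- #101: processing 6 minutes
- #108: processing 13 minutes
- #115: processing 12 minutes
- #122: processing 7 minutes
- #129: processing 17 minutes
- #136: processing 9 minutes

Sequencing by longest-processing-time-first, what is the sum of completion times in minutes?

LPT (decreasing processing time): #129 #108 #115 #136 #122 #101.
#129: 0→17
#108: 17→30
#115: 30→42
#136: 42→51
#122: 51→58
#101: 58→64
Sum = 17+30+42+51+58+64 = 262.

262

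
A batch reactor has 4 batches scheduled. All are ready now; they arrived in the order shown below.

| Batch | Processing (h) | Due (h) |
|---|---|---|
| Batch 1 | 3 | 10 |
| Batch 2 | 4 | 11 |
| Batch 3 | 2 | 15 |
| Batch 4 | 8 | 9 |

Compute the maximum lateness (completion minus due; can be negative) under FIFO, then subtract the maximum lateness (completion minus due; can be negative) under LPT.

3

FIFO (arrival order): Batch 1 Batch 2 Batch 3 Batch 4.
Batch 1: 0→3, due 10, lateness -7
Batch 2: 3→7, due 11, lateness -4
Batch 3: 7→9, due 15, lateness -6
Batch 4: 9→17, due 9, lateness 8
Maximum = 8.
LPT (decreasing processing time): Batch 4 Batch 2 Batch 1 Batch 3.
Batch 4: 0→8, due 9, lateness -1
Batch 2: 8→12, due 11, lateness 1
Batch 1: 12→15, due 10, lateness 5
Batch 3: 15→17, due 15, lateness 2
Maximum = 5.
Difference = 8 − 5 = 3.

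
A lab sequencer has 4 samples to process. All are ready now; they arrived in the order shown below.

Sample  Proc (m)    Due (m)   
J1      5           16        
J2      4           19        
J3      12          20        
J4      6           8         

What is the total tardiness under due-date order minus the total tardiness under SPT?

-7

EDD (increasing due date): J4 J1 J2 J3.
J4: 0→6, due 8, tardiness 0
J1: 6→11, due 16, tardiness 0
J2: 11→15, due 19, tardiness 0
J3: 15→27, due 20, tardiness 7
Sum = 0+0+0+7 = 7.
SPT (increasing processing time): J2 J1 J4 J3.
J2: 0→4, due 19, tardiness 0
J1: 4→9, due 16, tardiness 0
J4: 9→15, due 8, tardiness 7
J3: 15→27, due 20, tardiness 7
Sum = 0+0+7+7 = 14.
Difference = 7 − 14 = -7.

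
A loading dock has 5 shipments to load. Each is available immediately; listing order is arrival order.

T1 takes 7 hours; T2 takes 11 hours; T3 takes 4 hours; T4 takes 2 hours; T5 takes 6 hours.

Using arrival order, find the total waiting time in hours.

FIFO (arrival order): T1 T2 T3 T4 T5.
T1: waits 0, runs 0→7
T2: waits 7, runs 7→18
T3: waits 18, runs 18→22
T4: waits 22, runs 22→24
T5: waits 24, runs 24→30
Sum = 0+7+18+22+24 = 71.

71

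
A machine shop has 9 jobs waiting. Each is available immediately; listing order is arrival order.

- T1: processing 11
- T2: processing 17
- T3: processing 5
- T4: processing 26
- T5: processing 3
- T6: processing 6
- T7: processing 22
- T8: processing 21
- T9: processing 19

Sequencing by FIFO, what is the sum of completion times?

FIFO (arrival order): T1 T2 T3 T4 T5 T6 T7 T8 T9.
T1: 0→11
T2: 11→28
T3: 28→33
T4: 33→59
T5: 59→62
T6: 62→68
T7: 68→90
T8: 90→111
T9: 111→130
Sum = 11+28+33+59+62+68+90+111+130 = 592.

592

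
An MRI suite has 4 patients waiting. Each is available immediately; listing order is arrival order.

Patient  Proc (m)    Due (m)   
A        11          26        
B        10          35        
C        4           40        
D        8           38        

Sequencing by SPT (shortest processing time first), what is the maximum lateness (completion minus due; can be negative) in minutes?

SPT (increasing processing time): C D B A.
C: 0→4, due 40, lateness -36
D: 4→12, due 38, lateness -26
B: 12→22, due 35, lateness -13
A: 22→33, due 26, lateness 7
Maximum = 7.

7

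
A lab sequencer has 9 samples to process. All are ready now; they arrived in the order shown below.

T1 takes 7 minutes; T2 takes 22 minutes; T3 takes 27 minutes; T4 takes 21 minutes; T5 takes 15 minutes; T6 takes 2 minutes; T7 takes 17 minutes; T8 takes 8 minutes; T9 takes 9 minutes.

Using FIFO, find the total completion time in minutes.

713

FIFO (arrival order): T1 T2 T3 T4 T5 T6 T7 T8 T9.
T1: 0→7
T2: 7→29
T3: 29→56
T4: 56→77
T5: 77→92
T6: 92→94
T7: 94→111
T8: 111→119
T9: 119→128
Sum = 7+29+56+77+92+94+111+119+128 = 713.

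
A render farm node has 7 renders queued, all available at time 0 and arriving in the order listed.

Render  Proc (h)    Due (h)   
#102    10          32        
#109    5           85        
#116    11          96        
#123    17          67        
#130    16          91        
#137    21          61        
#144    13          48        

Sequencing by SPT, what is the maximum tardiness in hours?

32

SPT (increasing processing time): #109 #102 #116 #144 #130 #123 #137.
#109: 0→5, due 85, tardiness 0
#102: 5→15, due 32, tardiness 0
#116: 15→26, due 96, tardiness 0
#144: 26→39, due 48, tardiness 0
#130: 39→55, due 91, tardiness 0
#123: 55→72, due 67, tardiness 5
#137: 72→93, due 61, tardiness 32
Maximum = 32.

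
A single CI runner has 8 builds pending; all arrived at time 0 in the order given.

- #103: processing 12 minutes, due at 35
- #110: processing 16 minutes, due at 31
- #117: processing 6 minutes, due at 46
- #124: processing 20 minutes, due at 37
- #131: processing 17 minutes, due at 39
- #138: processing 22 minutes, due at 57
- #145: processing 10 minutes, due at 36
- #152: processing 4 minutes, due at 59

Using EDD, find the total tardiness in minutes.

EDD (increasing due date): #110 #103 #145 #124 #131 #117 #138 #152.
#110: 0→16, due 31, tardiness 0
#103: 16→28, due 35, tardiness 0
#145: 28→38, due 36, tardiness 2
#124: 38→58, due 37, tardiness 21
#131: 58→75, due 39, tardiness 36
#117: 75→81, due 46, tardiness 35
#138: 81→103, due 57, tardiness 46
#152: 103→107, due 59, tardiness 48
Sum = 0+0+2+21+36+35+46+48 = 188.

188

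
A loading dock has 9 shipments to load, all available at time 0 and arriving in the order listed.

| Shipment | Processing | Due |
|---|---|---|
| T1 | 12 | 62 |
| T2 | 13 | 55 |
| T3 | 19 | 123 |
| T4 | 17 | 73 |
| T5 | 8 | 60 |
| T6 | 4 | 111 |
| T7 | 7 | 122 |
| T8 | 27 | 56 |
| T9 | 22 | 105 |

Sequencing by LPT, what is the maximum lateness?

LPT (decreasing processing time): T8 T9 T3 T4 T2 T1 T5 T7 T6.
T8: 0→27, due 56, lateness -29
T9: 27→49, due 105, lateness -56
T3: 49→68, due 123, lateness -55
T4: 68→85, due 73, lateness 12
T2: 85→98, due 55, lateness 43
T1: 98→110, due 62, lateness 48
T5: 110→118, due 60, lateness 58
T7: 118→125, due 122, lateness 3
T6: 125→129, due 111, lateness 18
Maximum = 58.

58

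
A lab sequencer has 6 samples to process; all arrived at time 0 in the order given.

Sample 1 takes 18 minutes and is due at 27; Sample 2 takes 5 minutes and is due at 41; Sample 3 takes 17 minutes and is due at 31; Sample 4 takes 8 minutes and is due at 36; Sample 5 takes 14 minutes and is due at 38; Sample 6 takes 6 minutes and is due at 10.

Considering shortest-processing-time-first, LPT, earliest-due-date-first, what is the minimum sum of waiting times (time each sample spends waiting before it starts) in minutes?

118

SPT (increasing processing time): Sample 2 Sample 6 Sample 4 Sample 5 Sample 3 Sample 1.
Sample 2: waits 0, runs 0→5
Sample 6: waits 5, runs 5→11
Sample 4: waits 11, runs 11→19
Sample 5: waits 19, runs 19→33
Sample 3: waits 33, runs 33→50
Sample 1: waits 50, runs 50→68
Sum = 0+5+11+19+33+50 = 118.
LPT (decreasing processing time): Sample 1 Sample 3 Sample 5 Sample 4 Sample 6 Sample 2.
Sample 1: waits 0, runs 0→18
Sample 3: waits 18, runs 18→35
Sample 5: waits 35, runs 35→49
Sample 4: waits 49, runs 49→57
Sample 6: waits 57, runs 57→63
Sample 2: waits 63, runs 63→68
Sum = 0+18+35+49+57+63 = 222.
EDD (increasing due date): Sample 6 Sample 1 Sample 3 Sample 4 Sample 5 Sample 2.
Sample 6: waits 0, runs 0→6
Sample 1: waits 6, runs 6→24
Sample 3: waits 24, runs 24→41
Sample 4: waits 41, runs 41→49
Sample 5: waits 49, runs 49→63
Sample 2: waits 63, runs 63→68
Sum = 0+6+24+41+49+63 = 183.
SPT 118, LPT 222, EDD 183 → minimum 118.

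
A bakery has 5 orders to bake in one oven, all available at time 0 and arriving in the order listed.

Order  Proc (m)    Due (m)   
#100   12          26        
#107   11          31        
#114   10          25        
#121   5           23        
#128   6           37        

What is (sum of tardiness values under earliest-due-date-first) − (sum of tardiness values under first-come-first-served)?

EDD (increasing due date): #121 #114 #100 #107 #128.
#121: 0→5, due 23, tardiness 0
#114: 5→15, due 25, tardiness 0
#100: 15→27, due 26, tardiness 1
#107: 27→38, due 31, tardiness 7
#128: 38→44, due 37, tardiness 7
Sum = 0+0+1+7+7 = 15.
FIFO (arrival order): #100 #107 #114 #121 #128.
#100: 0→12, due 26, tardiness 0
#107: 12→23, due 31, tardiness 0
#114: 23→33, due 25, tardiness 8
#121: 33→38, due 23, tardiness 15
#128: 38→44, due 37, tardiness 7
Sum = 0+0+8+15+7 = 30.
Difference = 15 − 30 = -15.

-15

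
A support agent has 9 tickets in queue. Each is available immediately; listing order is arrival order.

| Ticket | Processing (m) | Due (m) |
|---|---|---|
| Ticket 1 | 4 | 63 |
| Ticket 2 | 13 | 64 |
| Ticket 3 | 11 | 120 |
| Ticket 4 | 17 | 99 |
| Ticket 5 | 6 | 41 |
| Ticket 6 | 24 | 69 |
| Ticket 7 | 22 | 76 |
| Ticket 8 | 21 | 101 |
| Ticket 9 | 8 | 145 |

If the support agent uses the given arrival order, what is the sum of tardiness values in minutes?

FIFO (arrival order): Ticket 1 Ticket 2 Ticket 3 Ticket 4 Ticket 5 Ticket 6 Ticket 7 Ticket 8 Ticket 9.
Ticket 1: 0→4, due 63, tardiness 0
Ticket 2: 4→17, due 64, tardiness 0
Ticket 3: 17→28, due 120, tardiness 0
Ticket 4: 28→45, due 99, tardiness 0
Ticket 5: 45→51, due 41, tardiness 10
Ticket 6: 51→75, due 69, tardiness 6
Ticket 7: 75→97, due 76, tardiness 21
Ticket 8: 97→118, due 101, tardiness 17
Ticket 9: 118→126, due 145, tardiness 0
Sum = 0+0+0+0+10+6+21+17+0 = 54.

54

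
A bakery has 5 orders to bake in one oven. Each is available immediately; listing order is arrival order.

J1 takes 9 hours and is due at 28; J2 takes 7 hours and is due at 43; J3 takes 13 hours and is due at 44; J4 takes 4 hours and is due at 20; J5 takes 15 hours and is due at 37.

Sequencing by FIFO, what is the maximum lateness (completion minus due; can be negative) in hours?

FIFO (arrival order): J1 J2 J3 J4 J5.
J1: 0→9, due 28, lateness -19
J2: 9→16, due 43, lateness -27
J3: 16→29, due 44, lateness -15
J4: 29→33, due 20, lateness 13
J5: 33→48, due 37, lateness 11
Maximum = 13.

13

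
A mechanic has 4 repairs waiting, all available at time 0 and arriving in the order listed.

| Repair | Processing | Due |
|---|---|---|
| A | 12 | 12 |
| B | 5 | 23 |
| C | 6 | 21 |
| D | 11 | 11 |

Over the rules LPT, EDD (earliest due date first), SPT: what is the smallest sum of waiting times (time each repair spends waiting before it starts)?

38

LPT (decreasing processing time): A D C B.
A: waits 0, runs 0→12
D: waits 12, runs 12→23
C: waits 23, runs 23→29
B: waits 29, runs 29→34
Sum = 0+12+23+29 = 64.
EDD (increasing due date): D A C B.
D: waits 0, runs 0→11
A: waits 11, runs 11→23
C: waits 23, runs 23→29
B: waits 29, runs 29→34
Sum = 0+11+23+29 = 63.
SPT (increasing processing time): B C D A.
B: waits 0, runs 0→5
C: waits 5, runs 5→11
D: waits 11, runs 11→22
A: waits 22, runs 22→34
Sum = 0+5+11+22 = 38.
LPT 64, EDD 63, SPT 38 → minimum 38.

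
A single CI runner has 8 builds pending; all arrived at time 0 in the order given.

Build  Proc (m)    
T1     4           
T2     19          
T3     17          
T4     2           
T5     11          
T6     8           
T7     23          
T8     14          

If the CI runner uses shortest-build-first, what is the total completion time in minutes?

315

SPT (increasing processing time): T4 T1 T6 T5 T8 T3 T2 T7.
T4: 0→2
T1: 2→6
T6: 6→14
T5: 14→25
T8: 25→39
T3: 39→56
T2: 56→75
T7: 75→98
Sum = 2+6+14+25+39+56+75+98 = 315.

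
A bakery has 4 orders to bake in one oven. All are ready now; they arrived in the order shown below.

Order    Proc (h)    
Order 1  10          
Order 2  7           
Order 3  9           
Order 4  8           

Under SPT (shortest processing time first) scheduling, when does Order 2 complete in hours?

SPT (increasing processing time): Order 2 Order 4 Order 3 Order 1.
Order 2: 0→7

7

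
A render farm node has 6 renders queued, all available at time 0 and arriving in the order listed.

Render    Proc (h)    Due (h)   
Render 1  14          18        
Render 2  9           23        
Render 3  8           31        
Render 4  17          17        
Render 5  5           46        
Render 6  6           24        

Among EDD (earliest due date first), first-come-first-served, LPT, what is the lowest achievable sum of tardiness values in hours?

73

EDD (increasing due date): Render 4 Render 1 Render 2 Render 6 Render 3 Render 5.
Render 4: 0→17, due 17, tardiness 0
Render 1: 17→31, due 18, tardiness 13
Render 2: 31→40, due 23, tardiness 17
Render 6: 40→46, due 24, tardiness 22
Render 3: 46→54, due 31, tardiness 23
Render 5: 54→59, due 46, tardiness 13
Sum = 0+13+17+22+23+13 = 88.
FIFO (arrival order): Render 1 Render 2 Render 3 Render 4 Render 5 Render 6.
Render 1: 0→14, due 18, tardiness 0
Render 2: 14→23, due 23, tardiness 0
Render 3: 23→31, due 31, tardiness 0
Render 4: 31→48, due 17, tardiness 31
Render 5: 48→53, due 46, tardiness 7
Render 6: 53→59, due 24, tardiness 35
Sum = 0+0+0+31+7+35 = 73.
LPT (decreasing processing time): Render 4 Render 1 Render 2 Render 3 Render 6 Render 5.
Render 4: 0→17, due 17, tardiness 0
Render 1: 17→31, due 18, tardiness 13
Render 2: 31→40, due 23, tardiness 17
Render 3: 40→48, due 31, tardiness 17
Render 6: 48→54, due 24, tardiness 30
Render 5: 54→59, due 46, tardiness 13
Sum = 0+13+17+17+30+13 = 90.
EDD 88, FIFO 73, LPT 90 → minimum 73.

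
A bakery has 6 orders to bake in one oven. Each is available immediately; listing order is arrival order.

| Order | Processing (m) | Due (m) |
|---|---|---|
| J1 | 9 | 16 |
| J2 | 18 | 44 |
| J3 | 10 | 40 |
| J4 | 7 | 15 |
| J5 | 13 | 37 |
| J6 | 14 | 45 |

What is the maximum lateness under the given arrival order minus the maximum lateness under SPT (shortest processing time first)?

2

FIFO (arrival order): J1 J2 J3 J4 J5 J6.
J1: 0→9, due 16, lateness -7
J2: 9→27, due 44, lateness -17
J3: 27→37, due 40, lateness -3
J4: 37→44, due 15, lateness 29
J5: 44→57, due 37, lateness 20
J6: 57→71, due 45, lateness 26
Maximum = 29.
SPT (increasing processing time): J4 J1 J3 J5 J6 J2.
J4: 0→7, due 15, lateness -8
J1: 7→16, due 16, lateness 0
J3: 16→26, due 40, lateness -14
J5: 26→39, due 37, lateness 2
J6: 39→53, due 45, lateness 8
J2: 53→71, due 44, lateness 27
Maximum = 27.
Difference = 29 − 27 = 2.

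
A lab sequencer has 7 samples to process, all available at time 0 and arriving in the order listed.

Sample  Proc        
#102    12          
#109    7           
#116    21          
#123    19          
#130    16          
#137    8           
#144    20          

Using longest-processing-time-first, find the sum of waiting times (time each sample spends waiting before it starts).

382

LPT (decreasing processing time): #116 #144 #123 #130 #102 #137 #109.
#116: waits 0, runs 0→21
#144: waits 21, runs 21→41
#123: waits 41, runs 41→60
#130: waits 60, runs 60→76
#102: waits 76, runs 76→88
#137: waits 88, runs 88→96
#109: waits 96, runs 96→103
Sum = 0+21+41+60+76+88+96 = 382.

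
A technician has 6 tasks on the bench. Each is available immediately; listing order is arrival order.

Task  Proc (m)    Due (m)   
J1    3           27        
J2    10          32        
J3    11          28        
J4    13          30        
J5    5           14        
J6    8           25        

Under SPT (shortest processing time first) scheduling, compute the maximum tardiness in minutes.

20

SPT (increasing processing time): J1 J5 J6 J2 J3 J4.
J1: 0→3, due 27, tardiness 0
J5: 3→8, due 14, tardiness 0
J6: 8→16, due 25, tardiness 0
J2: 16→26, due 32, tardiness 0
J3: 26→37, due 28, tardiness 9
J4: 37→50, due 30, tardiness 20
Maximum = 20.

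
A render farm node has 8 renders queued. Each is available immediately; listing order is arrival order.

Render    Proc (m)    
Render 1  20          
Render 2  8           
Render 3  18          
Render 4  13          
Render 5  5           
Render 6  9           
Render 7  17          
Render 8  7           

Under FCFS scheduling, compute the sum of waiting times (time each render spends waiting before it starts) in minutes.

FIFO (arrival order): Render 1 Render 2 Render 3 Render 4 Render 5 Render 6 Render 7 Render 8.
Render 1: waits 0, runs 0→20
Render 2: waits 20, runs 20→28
Render 3: waits 28, runs 28→46
Render 4: waits 46, runs 46→59
Render 5: waits 59, runs 59→64
Render 6: waits 64, runs 64→73
Render 7: waits 73, runs 73→90
Render 8: waits 90, runs 90→97
Sum = 0+20+28+46+59+64+73+90 = 380.

380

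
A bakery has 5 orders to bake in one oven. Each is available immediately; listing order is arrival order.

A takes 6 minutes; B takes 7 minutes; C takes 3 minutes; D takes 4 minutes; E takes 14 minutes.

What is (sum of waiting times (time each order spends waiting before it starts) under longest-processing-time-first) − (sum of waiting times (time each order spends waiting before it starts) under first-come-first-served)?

38

LPT (decreasing processing time): E B A D C.
E: waits 0, runs 0→14
B: waits 14, runs 14→21
A: waits 21, runs 21→27
D: waits 27, runs 27→31
C: waits 31, runs 31→34
Sum = 0+14+21+27+31 = 93.
FIFO (arrival order): A B C D E.
A: waits 0, runs 0→6
B: waits 6, runs 6→13
C: waits 13, runs 13→16
D: waits 16, runs 16→20
E: waits 20, runs 20→34
Sum = 0+6+13+16+20 = 55.
Difference = 93 − 55 = 38.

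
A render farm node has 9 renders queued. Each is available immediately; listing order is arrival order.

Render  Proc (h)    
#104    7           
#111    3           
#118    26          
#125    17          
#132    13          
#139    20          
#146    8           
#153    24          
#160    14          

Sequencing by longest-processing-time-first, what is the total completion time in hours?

831

LPT (decreasing processing time): #118 #153 #139 #125 #160 #132 #146 #104 #111.
#118: 0→26
#153: 26→50
#139: 50→70
#125: 70→87
#160: 87→101
#132: 101→114
#146: 114→122
#104: 122→129
#111: 129→132
Sum = 26+50+70+87+101+114+122+129+132 = 831.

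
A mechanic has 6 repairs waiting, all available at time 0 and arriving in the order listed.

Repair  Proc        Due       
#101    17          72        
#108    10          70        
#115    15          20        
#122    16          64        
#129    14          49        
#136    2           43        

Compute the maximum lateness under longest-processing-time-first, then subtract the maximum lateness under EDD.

29

LPT (decreasing processing time): #101 #122 #115 #129 #108 #136.
#101: 0→17, due 72, lateness -55
#122: 17→33, due 64, lateness -31
#115: 33→48, due 20, lateness 28
#129: 48→62, due 49, lateness 13
#108: 62→72, due 70, lateness 2
#136: 72→74, due 43, lateness 31
Maximum = 31.
EDD (increasing due date): #115 #136 #129 #122 #108 #101.
#115: 0→15, due 20, lateness -5
#136: 15→17, due 43, lateness -26
#129: 17→31, due 49, lateness -18
#122: 31→47, due 64, lateness -17
#108: 47→57, due 70, lateness -13
#101: 57→74, due 72, lateness 2
Maximum = 2.
Difference = 31 − 2 = 29.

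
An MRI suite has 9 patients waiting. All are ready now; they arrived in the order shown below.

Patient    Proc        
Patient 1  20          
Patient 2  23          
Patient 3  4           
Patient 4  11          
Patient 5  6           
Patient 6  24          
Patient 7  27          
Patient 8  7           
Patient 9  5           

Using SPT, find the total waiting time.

SPT (increasing processing time): Patient 3 Patient 9 Patient 5 Patient 8 Patient 4 Patient 1 Patient 2 Patient 6 Patient 7.
Patient 3: waits 0, runs 0→4
Patient 9: waits 4, runs 4→9
Patient 5: waits 9, runs 9→15
Patient 8: waits 15, runs 15→22
Patient 4: waits 22, runs 22→33
Patient 1: waits 33, runs 33→53
Patient 2: waits 53, runs 53→76
Patient 6: waits 76, runs 76→100
Patient 7: waits 100, runs 100→127
Sum = 0+4+9+15+22+33+53+76+100 = 312.

312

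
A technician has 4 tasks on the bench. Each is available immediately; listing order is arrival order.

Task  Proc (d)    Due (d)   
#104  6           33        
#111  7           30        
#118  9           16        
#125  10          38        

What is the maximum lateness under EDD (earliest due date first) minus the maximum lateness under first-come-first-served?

-12

EDD (increasing due date): #118 #111 #104 #125.
#118: 0→9, due 16, lateness -7
#111: 9→16, due 30, lateness -14
#104: 16→22, due 33, lateness -11
#125: 22→32, due 38, lateness -6
Maximum = -6.
FIFO (arrival order): #104 #111 #118 #125.
#104: 0→6, due 33, lateness -27
#111: 6→13, due 30, lateness -17
#118: 13→22, due 16, lateness 6
#125: 22→32, due 38, lateness -6
Maximum = 6.
Difference = -6 − 6 = -12.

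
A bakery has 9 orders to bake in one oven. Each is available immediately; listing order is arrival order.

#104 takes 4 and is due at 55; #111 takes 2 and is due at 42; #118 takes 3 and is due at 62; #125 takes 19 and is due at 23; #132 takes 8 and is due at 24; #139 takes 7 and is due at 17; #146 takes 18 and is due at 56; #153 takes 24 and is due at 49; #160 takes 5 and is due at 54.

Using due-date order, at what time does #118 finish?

EDD (increasing due date): #139 #125 #132 #111 #153 #160 #104 #146 #118.
#139: 0→7
#125: 7→26
#132: 26→34
#111: 34→36
#153: 36→60
#160: 60→65
#104: 65→69
#146: 69→87
#118: 87→90

90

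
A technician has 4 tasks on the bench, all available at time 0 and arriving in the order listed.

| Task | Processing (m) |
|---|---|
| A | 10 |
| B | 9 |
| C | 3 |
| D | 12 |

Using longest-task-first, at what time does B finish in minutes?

LPT (decreasing processing time): D A B C.
D: 0→12
A: 12→22
B: 22→31

31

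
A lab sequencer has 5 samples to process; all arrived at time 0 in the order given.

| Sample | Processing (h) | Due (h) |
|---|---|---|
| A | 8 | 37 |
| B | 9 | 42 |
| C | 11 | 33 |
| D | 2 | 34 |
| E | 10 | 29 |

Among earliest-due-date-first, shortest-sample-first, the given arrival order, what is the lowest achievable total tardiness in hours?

0

EDD (increasing due date): E C D A B.
E: 0→10, due 29, tardiness 0
C: 10→21, due 33, tardiness 0
D: 21→23, due 34, tardiness 0
A: 23→31, due 37, tardiness 0
B: 31→40, due 42, tardiness 0
Sum = 0+0+0+0+0 = 0.
SPT (increasing processing time): D A B E C.
D: 0→2, due 34, tardiness 0
A: 2→10, due 37, tardiness 0
B: 10→19, due 42, tardiness 0
E: 19→29, due 29, tardiness 0
C: 29→40, due 33, tardiness 7
Sum = 0+0+0+0+7 = 7.
FIFO (arrival order): A B C D E.
A: 0→8, due 37, tardiness 0
B: 8→17, due 42, tardiness 0
C: 17→28, due 33, tardiness 0
D: 28→30, due 34, tardiness 0
E: 30→40, due 29, tardiness 11
Sum = 0+0+0+0+11 = 11.
EDD 0, SPT 7, FIFO 11 → minimum 0.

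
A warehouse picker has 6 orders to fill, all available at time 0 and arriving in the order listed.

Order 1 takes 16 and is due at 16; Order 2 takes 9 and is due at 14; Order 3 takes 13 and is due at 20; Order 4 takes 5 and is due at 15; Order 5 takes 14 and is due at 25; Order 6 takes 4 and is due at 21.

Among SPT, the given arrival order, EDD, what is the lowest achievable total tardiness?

80

SPT (increasing processing time): Order 6 Order 4 Order 2 Order 3 Order 5 Order 1.
Order 6: 0→4, due 21, tardiness 0
Order 4: 4→9, due 15, tardiness 0
Order 2: 9→18, due 14, tardiness 4
Order 3: 18→31, due 20, tardiness 11
Order 5: 31→45, due 25, tardiness 20
Order 1: 45→61, due 16, tardiness 45
Sum = 0+0+4+11+20+45 = 80.
FIFO (arrival order): Order 1 Order 2 Order 3 Order 4 Order 5 Order 6.
Order 1: 0→16, due 16, tardiness 0
Order 2: 16→25, due 14, tardiness 11
Order 3: 25→38, due 20, tardiness 18
Order 4: 38→43, due 15, tardiness 28
Order 5: 43→57, due 25, tardiness 32
Order 6: 57→61, due 21, tardiness 40
Sum = 0+11+18+28+32+40 = 129.
EDD (increasing due date): Order 2 Order 4 Order 1 Order 3 Order 6 Order 5.
Order 2: 0→9, due 14, tardiness 0
Order 4: 9→14, due 15, tardiness 0
Order 1: 14→30, due 16, tardiness 14
Order 3: 30→43, due 20, tardiness 23
Order 6: 43→47, due 21, tardiness 26
Order 5: 47→61, due 25, tardiness 36
Sum = 0+0+14+23+26+36 = 99.
SPT 80, FIFO 129, EDD 99 → minimum 80.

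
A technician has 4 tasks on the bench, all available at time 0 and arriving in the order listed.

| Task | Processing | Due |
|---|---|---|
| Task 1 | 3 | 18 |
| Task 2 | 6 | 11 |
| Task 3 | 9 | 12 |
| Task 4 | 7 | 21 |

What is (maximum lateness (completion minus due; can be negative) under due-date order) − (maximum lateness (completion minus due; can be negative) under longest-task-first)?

-7

EDD (increasing due date): Task 2 Task 3 Task 1 Task 4.
Task 2: 0→6, due 11, lateness -5
Task 3: 6→15, due 12, lateness 3
Task 1: 15→18, due 18, lateness 0
Task 4: 18→25, due 21, lateness 4
Maximum = 4.
LPT (decreasing processing time): Task 3 Task 4 Task 2 Task 1.
Task 3: 0→9, due 12, lateness -3
Task 4: 9→16, due 21, lateness -5
Task 2: 16→22, due 11, lateness 11
Task 1: 22→25, due 18, lateness 7
Maximum = 11.
Difference = 4 − 11 = -7.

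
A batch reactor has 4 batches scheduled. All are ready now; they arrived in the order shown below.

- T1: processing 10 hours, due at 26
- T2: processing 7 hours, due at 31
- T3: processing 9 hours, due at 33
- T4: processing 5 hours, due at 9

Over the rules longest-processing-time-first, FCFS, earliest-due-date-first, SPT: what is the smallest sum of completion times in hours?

LPT (decreasing processing time): T1 T3 T2 T4.
T1: 0→10
T3: 10→19
T2: 19→26
T4: 26→31
Sum = 10+19+26+31 = 86.
FIFO (arrival order): T1 T2 T3 T4.
T1: 0→10
T2: 10→17
T3: 17→26
T4: 26→31
Sum = 10+17+26+31 = 84.
EDD (increasing due date): T4 T1 T2 T3.
T4: 0→5
T1: 5→15
T2: 15→22
T3: 22→31
Sum = 5+15+22+31 = 73.
SPT (increasing processing time): T4 T2 T3 T1.
T4: 0→5
T2: 5→12
T3: 12→21
T1: 21→31
Sum = 5+12+21+31 = 69.
LPT 86, FIFO 84, EDD 73, SPT 69 → minimum 69.

69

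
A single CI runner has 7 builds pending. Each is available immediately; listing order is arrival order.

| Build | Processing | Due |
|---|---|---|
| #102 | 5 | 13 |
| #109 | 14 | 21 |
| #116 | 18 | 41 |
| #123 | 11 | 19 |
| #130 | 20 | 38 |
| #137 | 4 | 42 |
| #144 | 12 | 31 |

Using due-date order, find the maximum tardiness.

EDD (increasing due date): #102 #123 #109 #144 #130 #116 #137.
#102: 0→5, due 13, tardiness 0
#123: 5→16, due 19, tardiness 0
#109: 16→30, due 21, tardiness 9
#144: 30→42, due 31, tardiness 11
#130: 42→62, due 38, tardiness 24
#116: 62→80, due 41, tardiness 39
#137: 80→84, due 42, tardiness 42
Maximum = 42.

42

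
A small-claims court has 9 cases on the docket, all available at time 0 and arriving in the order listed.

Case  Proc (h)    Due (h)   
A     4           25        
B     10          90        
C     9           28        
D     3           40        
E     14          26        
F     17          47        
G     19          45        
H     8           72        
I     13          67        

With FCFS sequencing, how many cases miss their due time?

5

FIFO (arrival order): A B C D E F G H I.
A: 0→4, due 25, tardiness 0
B: 4→14, due 90, tardiness 0
C: 14→23, due 28, tardiness 0
D: 23→26, due 40, tardiness 0
E: 26→40, due 26, tardiness 14
F: 40→57, due 47, tardiness 10
G: 57→76, due 45, tardiness 31
H: 76→84, due 72, tardiness 12
I: 84→97, due 67, tardiness 30
Late cases: 5.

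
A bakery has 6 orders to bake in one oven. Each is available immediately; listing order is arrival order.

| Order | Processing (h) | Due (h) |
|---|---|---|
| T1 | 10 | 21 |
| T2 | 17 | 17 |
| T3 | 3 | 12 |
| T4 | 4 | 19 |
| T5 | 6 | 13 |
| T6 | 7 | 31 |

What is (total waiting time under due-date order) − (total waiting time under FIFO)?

-33

EDD (increasing due date): T3 T5 T2 T4 T1 T6.
T3: waits 0, runs 0→3
T5: waits 3, runs 3→9
T2: waits 9, runs 9→26
T4: waits 26, runs 26→30
T1: waits 30, runs 30→40
T6: waits 40, runs 40→47
Sum = 0+3+9+26+30+40 = 108.
FIFO (arrival order): T1 T2 T3 T4 T5 T6.
T1: waits 0, runs 0→10
T2: waits 10, runs 10→27
T3: waits 27, runs 27→30
T4: waits 30, runs 30→34
T5: waits 34, runs 34→40
T6: waits 40, runs 40→47
Sum = 0+10+27+30+34+40 = 141.
Difference = 108 − 141 = -33.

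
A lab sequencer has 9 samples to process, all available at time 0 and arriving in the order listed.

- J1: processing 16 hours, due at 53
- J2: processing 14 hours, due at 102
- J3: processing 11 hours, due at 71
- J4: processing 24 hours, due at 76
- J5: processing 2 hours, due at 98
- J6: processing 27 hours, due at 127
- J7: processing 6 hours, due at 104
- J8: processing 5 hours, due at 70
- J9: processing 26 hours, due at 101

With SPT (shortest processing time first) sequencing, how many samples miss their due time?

SPT (increasing processing time): J5 J8 J7 J3 J2 J1 J4 J9 J6.
J5: 0→2, due 98, tardiness 0
J8: 2→7, due 70, tardiness 0
J7: 7→13, due 104, tardiness 0
J3: 13→24, due 71, tardiness 0
J2: 24→38, due 102, tardiness 0
J1: 38→54, due 53, tardiness 1
J4: 54→78, due 76, tardiness 2
J9: 78→104, due 101, tardiness 3
J6: 104→131, due 127, tardiness 4
Late samples: 4.

4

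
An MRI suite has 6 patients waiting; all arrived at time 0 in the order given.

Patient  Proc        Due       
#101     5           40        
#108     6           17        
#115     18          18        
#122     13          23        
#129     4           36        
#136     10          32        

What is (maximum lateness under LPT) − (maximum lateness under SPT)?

LPT (decreasing processing time): #115 #122 #136 #108 #101 #129.
#115: 0→18, due 18, lateness 0
#122: 18→31, due 23, lateness 8
#136: 31→41, due 32, lateness 9
#108: 41→47, due 17, lateness 30
#101: 47→52, due 40, lateness 12
#129: 52→56, due 36, lateness 20
Maximum = 30.
SPT (increasing processing time): #129 #101 #108 #136 #122 #115.
#129: 0→4, due 36, lateness -32
#101: 4→9, due 40, lateness -31
#108: 9→15, due 17, lateness -2
#136: 15→25, due 32, lateness -7
#122: 25→38, due 23, lateness 15
#115: 38→56, due 18, lateness 38
Maximum = 38.
Difference = 30 − 38 = -8.

-8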